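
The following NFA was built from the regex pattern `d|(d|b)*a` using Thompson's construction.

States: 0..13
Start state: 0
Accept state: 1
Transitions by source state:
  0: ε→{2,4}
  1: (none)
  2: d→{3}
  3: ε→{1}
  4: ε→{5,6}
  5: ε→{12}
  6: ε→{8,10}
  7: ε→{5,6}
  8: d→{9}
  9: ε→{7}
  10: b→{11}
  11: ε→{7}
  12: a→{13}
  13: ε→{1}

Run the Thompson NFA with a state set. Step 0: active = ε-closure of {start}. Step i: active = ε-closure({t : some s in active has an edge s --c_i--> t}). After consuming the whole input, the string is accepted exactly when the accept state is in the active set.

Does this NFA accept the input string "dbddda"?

Answer: ACCEPT

Steps:
start: ε-closure({0}) = {0,2,4,5,6,8,10,12}
'd' @ 1: {1,3,5,6,7,8,9,10,12}  [accepting]
'b' @ 2: {5,6,7,8,10,11,12}
'd' @ 3: {5,6,7,8,9,10,12}
'd' @ 4: {5,6,7,8,9,10,12}
'd' @ 5: {5,6,7,8,9,10,12}
'a' @ 6: {1,13}  [accepting]
after full input: {1,13}  (accept=1 in)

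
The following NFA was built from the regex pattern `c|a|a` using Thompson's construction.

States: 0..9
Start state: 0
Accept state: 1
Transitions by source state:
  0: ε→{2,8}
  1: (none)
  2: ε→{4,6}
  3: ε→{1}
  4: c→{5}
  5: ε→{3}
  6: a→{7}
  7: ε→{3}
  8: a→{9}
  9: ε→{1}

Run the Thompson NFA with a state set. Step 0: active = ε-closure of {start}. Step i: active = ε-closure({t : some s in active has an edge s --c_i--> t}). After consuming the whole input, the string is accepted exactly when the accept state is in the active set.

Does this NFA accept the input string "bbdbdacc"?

Answer: REJECT

Trace:
start: ε-closure({0}) = {0,2,4,6,8}
'b' @ 1: {}  — dead — no transitions
rest 'bdbdacc' ignored (set empty)
after full input: {}  (accept=1 not in)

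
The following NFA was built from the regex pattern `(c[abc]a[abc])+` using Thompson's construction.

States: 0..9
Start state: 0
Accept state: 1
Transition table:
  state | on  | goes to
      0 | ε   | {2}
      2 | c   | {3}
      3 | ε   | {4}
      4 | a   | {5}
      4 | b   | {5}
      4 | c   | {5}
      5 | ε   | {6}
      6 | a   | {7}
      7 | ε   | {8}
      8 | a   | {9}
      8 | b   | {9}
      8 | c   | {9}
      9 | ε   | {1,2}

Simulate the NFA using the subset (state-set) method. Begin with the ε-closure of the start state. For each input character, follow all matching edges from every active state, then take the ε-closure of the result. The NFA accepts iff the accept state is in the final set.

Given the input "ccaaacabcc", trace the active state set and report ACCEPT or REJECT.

Answer: REJECT

Steps:
start: ε-closure({0}) = {0,2}
'c' @ 1: {3,4}
'c' @ 2: {5,6}
'a' @ 3: {7,8}
'a' @ 4: {1,2,9}  [accepting]
'a' @ 5: {}  — no active states
rest 'cabcc' ignored (set empty)
after full input: {}  (accept=1 not in)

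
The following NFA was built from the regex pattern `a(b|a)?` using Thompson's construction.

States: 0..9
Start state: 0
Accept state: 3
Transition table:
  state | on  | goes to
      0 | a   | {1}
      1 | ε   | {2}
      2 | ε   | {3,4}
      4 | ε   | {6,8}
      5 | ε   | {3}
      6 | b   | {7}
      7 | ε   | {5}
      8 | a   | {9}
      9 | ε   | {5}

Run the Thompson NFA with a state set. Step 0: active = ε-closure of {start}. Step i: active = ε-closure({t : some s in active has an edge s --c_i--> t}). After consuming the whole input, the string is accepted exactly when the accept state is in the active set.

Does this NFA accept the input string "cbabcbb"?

Answer: REJECT

Trace:
S₀ = ε-closure({0}) = {0}
'c' @ 1: {}  — dead — no transitions
rest 'babcbb' ignored (set empty)
end set {} — state 3 not in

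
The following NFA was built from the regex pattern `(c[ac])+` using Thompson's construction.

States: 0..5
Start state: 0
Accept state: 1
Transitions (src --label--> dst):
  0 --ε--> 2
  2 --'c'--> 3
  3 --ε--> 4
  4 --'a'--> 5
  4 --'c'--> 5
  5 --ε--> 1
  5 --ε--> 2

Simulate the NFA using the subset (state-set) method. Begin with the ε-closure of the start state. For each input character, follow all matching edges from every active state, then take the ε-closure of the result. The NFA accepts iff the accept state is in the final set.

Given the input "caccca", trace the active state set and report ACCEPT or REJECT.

Answer: ACCEPT

Trace:
S₀ = ε-closure({0}) = {0,2}
'c' @ 1: {3,4}
'a' @ 2: {1,2,5}  ✓accept
'c' @ 3: {3,4}
'c' @ 4: {1,2,5}  ✓accept
'c' @ 5: {3,4}
'a' @ 6: {1,2,5}  ✓accept
final: {1,2,5}; accept 1 in set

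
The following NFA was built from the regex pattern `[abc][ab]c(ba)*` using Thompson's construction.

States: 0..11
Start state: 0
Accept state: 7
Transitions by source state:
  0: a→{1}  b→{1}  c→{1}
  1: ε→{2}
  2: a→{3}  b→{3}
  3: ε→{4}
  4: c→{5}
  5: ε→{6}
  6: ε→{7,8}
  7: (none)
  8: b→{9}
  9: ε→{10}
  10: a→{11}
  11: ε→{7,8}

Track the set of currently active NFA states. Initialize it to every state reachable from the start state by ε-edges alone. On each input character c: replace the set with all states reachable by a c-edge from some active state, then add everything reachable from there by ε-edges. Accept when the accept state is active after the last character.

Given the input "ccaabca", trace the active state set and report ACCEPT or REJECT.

start: ε-closure({0}) = {0}
'c' @ 1: {1,2}
'c' @ 2: {}  — dead — no transitions
rest 'aabca' ignored (set empty)
final: {}; accept 7 not in set

Answer: REJECT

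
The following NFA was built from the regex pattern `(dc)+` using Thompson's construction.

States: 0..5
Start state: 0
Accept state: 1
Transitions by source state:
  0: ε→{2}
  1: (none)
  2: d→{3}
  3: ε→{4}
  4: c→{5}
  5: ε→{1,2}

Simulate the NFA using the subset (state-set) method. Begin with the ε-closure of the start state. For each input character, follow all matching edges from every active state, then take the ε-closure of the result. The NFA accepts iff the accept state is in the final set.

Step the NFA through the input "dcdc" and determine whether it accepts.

Answer: ACCEPT

Steps:
start: ε-closure({0}) = {0,2}
'd' @ 1: {3,4}
'c' @ 2: {1,2,5}  ✓accept
'd' @ 3: {3,4}
'c' @ 4: {1,2,5}  ✓accept
after full input: {1,2,5}  (accept=1 in)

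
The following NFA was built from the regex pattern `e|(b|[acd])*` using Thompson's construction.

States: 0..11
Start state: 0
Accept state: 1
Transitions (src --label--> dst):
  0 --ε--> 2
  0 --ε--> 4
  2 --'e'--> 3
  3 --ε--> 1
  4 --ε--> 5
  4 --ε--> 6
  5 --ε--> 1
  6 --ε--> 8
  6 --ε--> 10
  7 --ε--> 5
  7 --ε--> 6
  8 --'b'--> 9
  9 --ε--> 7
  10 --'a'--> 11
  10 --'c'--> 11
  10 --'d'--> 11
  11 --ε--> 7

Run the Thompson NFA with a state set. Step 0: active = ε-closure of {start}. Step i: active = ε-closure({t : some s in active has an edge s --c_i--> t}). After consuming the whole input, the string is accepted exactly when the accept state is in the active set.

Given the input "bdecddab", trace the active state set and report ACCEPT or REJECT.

start: ε-closure({0}) = {0,1,2,4,5,6,8,10}
'b' @ 1: {1,5,6,7,8,9,10}  ✓accept
'd' @ 2: {1,5,6,7,8,10,11}  ✓accept
'e' @ 3: {}  — no active states
rest 'cddab' ignored (set empty)
after full input: {}  (accept=1 not in)

Answer: REJECT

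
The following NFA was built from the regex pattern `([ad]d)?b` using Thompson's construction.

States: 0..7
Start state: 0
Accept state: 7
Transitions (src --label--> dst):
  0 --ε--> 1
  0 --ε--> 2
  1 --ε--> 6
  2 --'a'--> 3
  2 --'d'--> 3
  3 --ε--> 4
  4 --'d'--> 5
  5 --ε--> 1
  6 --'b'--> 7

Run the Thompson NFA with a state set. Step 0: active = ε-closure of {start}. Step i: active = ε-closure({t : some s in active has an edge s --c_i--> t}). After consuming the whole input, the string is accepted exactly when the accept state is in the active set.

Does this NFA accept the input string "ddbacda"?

start: ε-closure({0}) = {0,1,2,6}
'd' @ 1: {3,4}
'd' @ 2: {1,5,6}
'b' @ 3: {7}  [accepting]
'a' @ 4: {}  — state set empty
rest 'cda' ignored (set empty)
final: {}; accept 7 not in set

Answer: REJECT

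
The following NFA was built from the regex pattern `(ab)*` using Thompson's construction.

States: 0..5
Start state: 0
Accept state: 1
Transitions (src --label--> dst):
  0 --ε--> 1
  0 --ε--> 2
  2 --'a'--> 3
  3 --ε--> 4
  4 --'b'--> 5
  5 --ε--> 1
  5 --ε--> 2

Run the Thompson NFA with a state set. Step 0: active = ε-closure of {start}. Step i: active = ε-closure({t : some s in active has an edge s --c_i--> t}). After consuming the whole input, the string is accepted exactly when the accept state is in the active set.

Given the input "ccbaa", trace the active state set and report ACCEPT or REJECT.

start: ε-closure({0}) = {0,1,2}
'c' @ 1: {}  — no active states
rest 'cbaa' ignored (set empty)
end set {} — state 1 not in

Answer: REJECT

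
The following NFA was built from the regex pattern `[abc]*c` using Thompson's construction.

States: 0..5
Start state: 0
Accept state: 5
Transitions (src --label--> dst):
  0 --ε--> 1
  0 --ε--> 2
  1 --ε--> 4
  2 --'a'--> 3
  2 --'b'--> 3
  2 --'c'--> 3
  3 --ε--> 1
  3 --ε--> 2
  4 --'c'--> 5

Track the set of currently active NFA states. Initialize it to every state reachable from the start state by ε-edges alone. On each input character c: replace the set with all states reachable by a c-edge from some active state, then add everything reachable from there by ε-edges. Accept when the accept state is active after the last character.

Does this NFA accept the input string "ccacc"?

initial (ε-close {0}): {0,1,2,4}
'c' @ 1: {1,2,3,4,5}  (accept∈set)
'c' @ 2: {1,2,3,4,5}  (accept∈set)
'a' @ 3: {1,2,3,4}
'c' @ 4: {1,2,3,4,5}  (accept∈set)
'c' @ 5: {1,2,3,4,5}  (accept∈set)
end set {1,2,3,4,5} — state 5 in

Answer: ACCEPT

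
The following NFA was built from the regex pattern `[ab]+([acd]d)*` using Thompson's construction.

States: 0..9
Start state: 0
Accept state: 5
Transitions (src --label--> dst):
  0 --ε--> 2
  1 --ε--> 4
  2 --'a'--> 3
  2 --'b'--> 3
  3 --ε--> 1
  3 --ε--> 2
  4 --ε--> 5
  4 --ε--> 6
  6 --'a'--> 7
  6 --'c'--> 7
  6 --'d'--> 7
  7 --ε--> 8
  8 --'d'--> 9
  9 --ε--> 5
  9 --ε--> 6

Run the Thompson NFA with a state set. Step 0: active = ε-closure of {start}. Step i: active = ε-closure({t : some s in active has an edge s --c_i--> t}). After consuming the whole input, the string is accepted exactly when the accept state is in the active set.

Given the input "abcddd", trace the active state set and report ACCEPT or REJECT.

start: ε-closure({0}) = {0,2}
'a' @ 1: {1,2,3,4,5,6}  ✓accept
'b' @ 2: {1,2,3,4,5,6}  ✓accept
'c' @ 3: {7,8}
'd' @ 4: {5,6,9}  ✓accept
'd' @ 5: {7,8}
'd' @ 6: {5,6,9}  ✓accept
after full input: {5,6,9}  (accept=5 in)

Answer: ACCEPT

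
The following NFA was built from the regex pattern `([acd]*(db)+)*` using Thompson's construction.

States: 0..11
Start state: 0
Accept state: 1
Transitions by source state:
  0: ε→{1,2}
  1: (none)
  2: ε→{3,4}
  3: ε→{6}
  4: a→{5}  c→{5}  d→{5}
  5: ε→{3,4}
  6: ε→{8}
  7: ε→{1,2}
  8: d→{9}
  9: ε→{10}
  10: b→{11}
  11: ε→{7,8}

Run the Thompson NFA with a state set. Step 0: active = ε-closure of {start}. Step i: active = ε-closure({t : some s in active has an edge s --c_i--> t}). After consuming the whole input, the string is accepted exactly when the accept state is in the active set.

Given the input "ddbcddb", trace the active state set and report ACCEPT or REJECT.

Answer: ACCEPT

Trace:
initial (ε-close {0}): {0,1,2,3,4,6,8}
'd' @ 1: {3,4,5,6,8,9,10}
'd' @ 2: {3,4,5,6,8,9,10}
'b' @ 3: {1,2,3,4,6,7,8,11}  (accept∈set)
'c' @ 4: {3,4,5,6,8}
'd' @ 5: {3,4,5,6,8,9,10}
'd' @ 6: {3,4,5,6,8,9,10}
'b' @ 7: {1,2,3,4,6,7,8,11}  (accept∈set)
final: {1,2,3,4,6,7,8,11}; accept 1 in set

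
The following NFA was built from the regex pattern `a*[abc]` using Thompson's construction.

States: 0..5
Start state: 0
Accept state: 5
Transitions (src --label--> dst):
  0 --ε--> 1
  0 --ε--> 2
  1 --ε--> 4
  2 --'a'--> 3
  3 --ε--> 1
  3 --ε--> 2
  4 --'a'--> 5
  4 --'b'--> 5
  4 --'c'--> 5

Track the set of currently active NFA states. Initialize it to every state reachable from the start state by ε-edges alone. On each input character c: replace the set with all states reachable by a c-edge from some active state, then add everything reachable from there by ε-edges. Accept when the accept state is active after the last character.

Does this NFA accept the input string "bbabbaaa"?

S₀ = ε-closure({0}) = {0,1,2,4}
'b' @ 1: {5}  ✓accept
'b' @ 2: {}  — state set empty
rest 'abbaaa' ignored (set empty)
end set {} — state 5 not in

Answer: REJECT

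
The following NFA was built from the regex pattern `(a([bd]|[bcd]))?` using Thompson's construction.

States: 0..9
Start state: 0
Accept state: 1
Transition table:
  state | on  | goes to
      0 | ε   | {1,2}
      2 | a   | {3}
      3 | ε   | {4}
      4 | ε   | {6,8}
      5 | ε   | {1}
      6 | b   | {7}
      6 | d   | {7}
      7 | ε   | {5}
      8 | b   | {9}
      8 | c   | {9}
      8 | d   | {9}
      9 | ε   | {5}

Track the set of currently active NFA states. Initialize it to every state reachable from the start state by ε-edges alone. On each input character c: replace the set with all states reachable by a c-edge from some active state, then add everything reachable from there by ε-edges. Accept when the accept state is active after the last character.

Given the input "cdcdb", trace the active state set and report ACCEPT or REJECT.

Answer: REJECT

Steps:
start: ε-closure({0}) = {0,1,2}
'c' @ 1: {}  — dead — no transitions
rest 'dcdb' ignored (set empty)
final: {}; accept 1 not in set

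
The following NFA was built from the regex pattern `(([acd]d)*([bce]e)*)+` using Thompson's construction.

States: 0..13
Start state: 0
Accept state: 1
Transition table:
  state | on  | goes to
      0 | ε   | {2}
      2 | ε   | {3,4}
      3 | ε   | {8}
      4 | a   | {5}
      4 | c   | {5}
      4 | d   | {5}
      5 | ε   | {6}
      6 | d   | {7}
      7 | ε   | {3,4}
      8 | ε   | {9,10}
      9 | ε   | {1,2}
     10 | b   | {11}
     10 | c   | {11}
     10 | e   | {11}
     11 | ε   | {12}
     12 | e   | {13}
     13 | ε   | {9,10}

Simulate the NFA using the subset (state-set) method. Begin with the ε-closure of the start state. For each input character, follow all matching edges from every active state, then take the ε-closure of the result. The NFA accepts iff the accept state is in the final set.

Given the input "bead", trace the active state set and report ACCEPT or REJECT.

Answer: ACCEPT

Derivation:
S₀ = ε-closure({0}) = {0,1,2,3,4,8,9,10}
'b' @ 1: {11,12}
'e' @ 2: {1,2,3,4,8,9,10,13}  [accepting]
'a' @ 3: {5,6}
'd' @ 4: {1,2,3,4,7,8,9,10}  [accepting]
end set {1,2,3,4,7,8,9,10} — state 1 in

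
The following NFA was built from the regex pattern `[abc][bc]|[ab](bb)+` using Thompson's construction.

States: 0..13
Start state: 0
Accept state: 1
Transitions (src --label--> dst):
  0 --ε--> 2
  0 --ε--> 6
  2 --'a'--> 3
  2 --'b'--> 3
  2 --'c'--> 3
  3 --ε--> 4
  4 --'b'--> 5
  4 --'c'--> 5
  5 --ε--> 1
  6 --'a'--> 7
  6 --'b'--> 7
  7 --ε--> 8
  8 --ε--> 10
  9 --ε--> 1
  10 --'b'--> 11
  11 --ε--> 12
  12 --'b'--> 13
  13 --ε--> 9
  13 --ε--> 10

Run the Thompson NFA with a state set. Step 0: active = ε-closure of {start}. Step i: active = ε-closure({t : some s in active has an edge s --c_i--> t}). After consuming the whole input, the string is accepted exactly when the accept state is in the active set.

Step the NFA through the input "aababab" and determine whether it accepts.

Answer: REJECT

Trace:
S₀ = ε-closure({0}) = {0,2,6}
'a' @ 1: {3,4,7,8,10}
'a' @ 2: {}  — no active states
rest 'babab' ignored (set empty)
final: {}; accept 1 not in set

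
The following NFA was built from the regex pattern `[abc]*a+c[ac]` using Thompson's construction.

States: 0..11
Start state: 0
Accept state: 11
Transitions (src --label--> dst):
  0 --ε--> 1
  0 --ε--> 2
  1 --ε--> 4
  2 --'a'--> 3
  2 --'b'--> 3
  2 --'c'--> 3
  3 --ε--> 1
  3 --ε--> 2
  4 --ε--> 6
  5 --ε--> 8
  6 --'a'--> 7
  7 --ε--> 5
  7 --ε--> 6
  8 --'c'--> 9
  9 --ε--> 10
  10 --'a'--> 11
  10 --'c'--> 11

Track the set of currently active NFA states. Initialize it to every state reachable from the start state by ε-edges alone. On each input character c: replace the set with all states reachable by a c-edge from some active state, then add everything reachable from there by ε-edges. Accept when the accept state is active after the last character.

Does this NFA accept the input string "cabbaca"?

initial (ε-close {0}): {0,1,2,4,6}
'c' @ 1: {1,2,3,4,6}
'a' @ 2: {1,2,3,4,5,6,7,8}
'b' @ 3: {1,2,3,4,6}
'b' @ 4: {1,2,3,4,6}
'a' @ 5: {1,2,3,4,5,6,7,8}
'c' @ 6: {1,2,3,4,6,9,10}
'a' @ 7: {1,2,3,4,5,6,7,8,11}  [accepting]
after full input: {1,2,3,4,5,6,7,8,11}  (accept=11 in)

Answer: ACCEPT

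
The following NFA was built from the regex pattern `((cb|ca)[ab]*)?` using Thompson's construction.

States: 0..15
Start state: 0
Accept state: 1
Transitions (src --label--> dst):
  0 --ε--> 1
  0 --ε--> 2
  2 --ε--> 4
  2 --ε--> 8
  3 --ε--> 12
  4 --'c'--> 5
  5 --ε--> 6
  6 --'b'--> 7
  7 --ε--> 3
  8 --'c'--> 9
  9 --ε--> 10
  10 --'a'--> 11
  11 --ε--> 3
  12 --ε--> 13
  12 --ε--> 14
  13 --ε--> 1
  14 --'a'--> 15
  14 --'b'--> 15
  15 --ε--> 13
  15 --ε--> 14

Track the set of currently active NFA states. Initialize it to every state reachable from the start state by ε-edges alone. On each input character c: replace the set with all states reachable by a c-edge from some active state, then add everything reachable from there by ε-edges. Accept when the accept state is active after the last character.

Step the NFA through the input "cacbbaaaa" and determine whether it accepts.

Answer: REJECT

Derivation:
S₀ = ε-closure({0}) = {0,1,2,4,8}
'c' @ 1: {5,6,9,10}
'a' @ 2: {1,3,11,12,13,14}  (accept∈set)
'c' @ 3: {}  — dead — no transitions
rest 'bbaaaa' ignored (set empty)
final: {}; accept 1 not in set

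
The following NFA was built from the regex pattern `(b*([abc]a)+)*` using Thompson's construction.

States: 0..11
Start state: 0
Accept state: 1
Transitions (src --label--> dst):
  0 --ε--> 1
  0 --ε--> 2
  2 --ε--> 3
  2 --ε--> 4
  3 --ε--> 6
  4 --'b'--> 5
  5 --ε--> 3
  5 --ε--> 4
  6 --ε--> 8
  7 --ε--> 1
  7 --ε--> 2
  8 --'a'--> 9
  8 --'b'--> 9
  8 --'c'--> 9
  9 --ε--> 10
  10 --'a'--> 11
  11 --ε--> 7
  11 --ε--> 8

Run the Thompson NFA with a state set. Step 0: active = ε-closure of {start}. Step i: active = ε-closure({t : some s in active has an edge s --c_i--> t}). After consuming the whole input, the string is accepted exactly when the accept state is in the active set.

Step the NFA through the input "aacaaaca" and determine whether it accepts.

initial (ε-close {0}): {0,1,2,3,4,6,8}
'a' @ 1: {9,10}
'a' @ 2: {1,2,3,4,6,7,8,11}  [accepting]
'c' @ 3: {9,10}
'a' @ 4: {1,2,3,4,6,7,8,11}  [accepting]
'a' @ 5: {9,10}
'a' @ 6: {1,2,3,4,6,7,8,11}  [accepting]
'c' @ 7: {9,10}
'a' @ 8: {1,2,3,4,6,7,8,11}  [accepting]
final: {1,2,3,4,6,7,8,11}; accept 1 in set

Answer: ACCEPT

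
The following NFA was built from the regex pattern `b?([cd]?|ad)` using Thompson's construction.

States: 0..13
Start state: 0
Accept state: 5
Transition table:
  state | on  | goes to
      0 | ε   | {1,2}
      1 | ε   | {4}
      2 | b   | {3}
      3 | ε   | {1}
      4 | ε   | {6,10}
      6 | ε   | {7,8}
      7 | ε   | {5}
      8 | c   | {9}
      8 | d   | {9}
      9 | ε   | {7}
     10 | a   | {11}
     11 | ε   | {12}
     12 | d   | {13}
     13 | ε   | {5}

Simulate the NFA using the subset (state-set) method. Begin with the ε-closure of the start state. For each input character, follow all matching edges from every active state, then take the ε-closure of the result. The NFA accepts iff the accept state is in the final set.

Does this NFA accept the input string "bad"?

Answer: ACCEPT

Trace:
S₀ = ε-closure({0}) = {0,1,2,4,5,6,7,8,10}
'b' @ 1: {1,3,4,5,6,7,8,10}  ✓accept
'a' @ 2: {11,12}
'd' @ 3: {5,13}  ✓accept
final: {5,13}; accept 5 in set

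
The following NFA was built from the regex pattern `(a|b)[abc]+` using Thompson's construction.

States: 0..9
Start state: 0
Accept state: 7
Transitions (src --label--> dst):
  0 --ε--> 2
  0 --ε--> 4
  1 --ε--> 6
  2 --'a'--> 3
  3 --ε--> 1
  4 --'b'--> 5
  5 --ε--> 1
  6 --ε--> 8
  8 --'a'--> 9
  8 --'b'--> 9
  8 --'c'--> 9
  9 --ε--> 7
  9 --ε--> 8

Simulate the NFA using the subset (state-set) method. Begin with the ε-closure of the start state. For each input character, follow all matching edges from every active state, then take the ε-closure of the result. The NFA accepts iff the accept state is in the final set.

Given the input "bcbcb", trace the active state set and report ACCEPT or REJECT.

Answer: ACCEPT

Steps:
initial (ε-close {0}): {0,2,4}
'b' @ 1: {1,5,6,8}
'c' @ 2: {7,8,9}  ✓accept
'b' @ 3: {7,8,9}  ✓accept
'c' @ 4: {7,8,9}  ✓accept
'b' @ 5: {7,8,9}  ✓accept
end set {7,8,9} — state 7 in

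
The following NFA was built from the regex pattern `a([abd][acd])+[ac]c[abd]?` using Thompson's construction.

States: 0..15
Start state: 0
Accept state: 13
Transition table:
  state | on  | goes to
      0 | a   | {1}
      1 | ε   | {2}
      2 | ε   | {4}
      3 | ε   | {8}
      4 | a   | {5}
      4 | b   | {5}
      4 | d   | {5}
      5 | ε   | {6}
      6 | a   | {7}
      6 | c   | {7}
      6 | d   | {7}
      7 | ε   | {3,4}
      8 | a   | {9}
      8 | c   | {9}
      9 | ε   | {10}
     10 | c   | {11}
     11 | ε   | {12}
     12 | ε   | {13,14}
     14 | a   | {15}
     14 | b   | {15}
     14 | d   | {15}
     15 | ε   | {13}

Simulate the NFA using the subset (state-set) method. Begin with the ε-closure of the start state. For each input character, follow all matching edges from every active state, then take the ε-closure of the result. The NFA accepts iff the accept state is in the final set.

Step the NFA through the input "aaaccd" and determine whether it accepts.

start: ε-closure({0}) = {0}
'a' @ 1: {1,2,4}
'a' @ 2: {5,6}
'a' @ 3: {3,4,7,8}
'c' @ 4: {9,10}
'c' @ 5: {11,12,13,14}  [accepting]
'd' @ 6: {13,15}  [accepting]
after full input: {13,15}  (accept=13 in)

Answer: ACCEPT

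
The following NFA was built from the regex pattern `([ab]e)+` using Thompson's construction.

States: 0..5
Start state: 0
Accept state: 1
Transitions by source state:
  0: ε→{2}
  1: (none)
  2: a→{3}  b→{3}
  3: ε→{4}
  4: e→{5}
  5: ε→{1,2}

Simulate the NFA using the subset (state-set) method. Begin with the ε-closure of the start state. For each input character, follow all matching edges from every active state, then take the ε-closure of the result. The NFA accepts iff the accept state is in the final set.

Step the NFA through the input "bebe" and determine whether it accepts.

start: ε-closure({0}) = {0,2}
'b' @ 1: {3,4}
'e' @ 2: {1,2,5}  ✓accept
'b' @ 3: {3,4}
'e' @ 4: {1,2,5}  ✓accept
final: {1,2,5}; accept 1 in set

Answer: ACCEPT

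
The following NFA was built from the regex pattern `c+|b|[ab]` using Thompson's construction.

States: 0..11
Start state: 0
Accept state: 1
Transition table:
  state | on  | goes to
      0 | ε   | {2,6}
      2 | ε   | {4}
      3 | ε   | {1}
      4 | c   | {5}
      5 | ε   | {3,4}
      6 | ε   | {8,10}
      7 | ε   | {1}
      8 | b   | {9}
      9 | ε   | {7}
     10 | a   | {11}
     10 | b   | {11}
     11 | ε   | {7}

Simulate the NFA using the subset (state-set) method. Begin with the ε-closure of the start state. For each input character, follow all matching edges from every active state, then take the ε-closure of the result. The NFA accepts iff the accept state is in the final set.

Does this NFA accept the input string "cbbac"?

Answer: REJECT

Derivation:
S₀ = ε-closure({0}) = {0,2,4,6,8,10}
'c' @ 1: {1,3,4,5}  (accept∈set)
'b' @ 2: {}  — no active states
rest 'bac' ignored (set empty)
final: {}; accept 1 not in set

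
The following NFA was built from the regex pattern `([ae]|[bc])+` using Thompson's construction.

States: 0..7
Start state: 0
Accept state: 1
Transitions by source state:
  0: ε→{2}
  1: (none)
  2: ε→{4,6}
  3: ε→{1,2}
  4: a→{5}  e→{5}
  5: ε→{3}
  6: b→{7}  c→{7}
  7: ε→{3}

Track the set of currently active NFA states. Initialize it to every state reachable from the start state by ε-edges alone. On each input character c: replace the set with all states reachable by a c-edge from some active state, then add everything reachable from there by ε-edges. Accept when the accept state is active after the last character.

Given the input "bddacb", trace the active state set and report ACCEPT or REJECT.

Answer: REJECT

Steps:
initial (ε-close {0}): {0,2,4,6}
'b' @ 1: {1,2,3,4,6,7}  ✓accept
'd' @ 2: {}  — no active states
rest 'dacb' ignored (set empty)
end set {} — state 1 not in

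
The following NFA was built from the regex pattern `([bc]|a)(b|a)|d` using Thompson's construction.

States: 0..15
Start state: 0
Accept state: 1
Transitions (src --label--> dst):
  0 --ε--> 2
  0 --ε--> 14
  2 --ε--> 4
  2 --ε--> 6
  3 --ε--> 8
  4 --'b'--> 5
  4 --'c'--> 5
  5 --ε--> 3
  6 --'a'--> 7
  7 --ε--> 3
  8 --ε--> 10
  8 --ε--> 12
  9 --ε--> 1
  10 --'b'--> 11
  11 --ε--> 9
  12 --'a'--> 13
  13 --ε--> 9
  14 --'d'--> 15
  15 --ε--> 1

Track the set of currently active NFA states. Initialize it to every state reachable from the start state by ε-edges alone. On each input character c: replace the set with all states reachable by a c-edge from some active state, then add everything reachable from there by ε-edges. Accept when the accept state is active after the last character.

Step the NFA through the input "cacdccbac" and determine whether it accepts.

S₀ = ε-closure({0}) = {0,2,4,6,14}
'c' @ 1: {3,5,8,10,12}
'a' @ 2: {1,9,13}  [accepting]
'c' @ 3: {}  — dead — no transitions
rest 'dccbac' ignored (set empty)
final: {}; accept 1 not in set

Answer: REJECT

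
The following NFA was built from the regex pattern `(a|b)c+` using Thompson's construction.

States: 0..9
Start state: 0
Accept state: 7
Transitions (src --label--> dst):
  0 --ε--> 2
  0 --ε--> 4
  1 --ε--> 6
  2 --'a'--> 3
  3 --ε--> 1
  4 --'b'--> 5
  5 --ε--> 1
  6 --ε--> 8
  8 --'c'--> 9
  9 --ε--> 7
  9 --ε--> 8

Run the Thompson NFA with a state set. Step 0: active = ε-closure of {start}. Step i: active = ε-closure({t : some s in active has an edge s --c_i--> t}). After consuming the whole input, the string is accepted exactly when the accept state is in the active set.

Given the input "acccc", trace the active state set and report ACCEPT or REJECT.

initial (ε-close {0}): {0,2,4}
'a' @ 1: {1,3,6,8}
'c' @ 2: {7,8,9}  (accept∈set)
'c' @ 3: {7,8,9}  (accept∈set)
'c' @ 4: {7,8,9}  (accept∈set)
'c' @ 5: {7,8,9}  (accept∈set)
end set {7,8,9} — state 7 in

Answer: ACCEPT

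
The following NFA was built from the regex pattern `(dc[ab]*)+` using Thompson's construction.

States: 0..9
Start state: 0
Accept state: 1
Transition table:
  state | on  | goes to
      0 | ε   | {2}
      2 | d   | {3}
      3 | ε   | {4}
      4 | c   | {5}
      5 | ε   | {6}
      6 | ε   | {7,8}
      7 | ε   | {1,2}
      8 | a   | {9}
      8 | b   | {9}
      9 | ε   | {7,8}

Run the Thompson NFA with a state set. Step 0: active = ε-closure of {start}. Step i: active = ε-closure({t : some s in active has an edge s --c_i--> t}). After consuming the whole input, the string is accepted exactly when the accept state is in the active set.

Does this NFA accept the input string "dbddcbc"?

initial (ε-close {0}): {0,2}
'd' @ 1: {3,4}
'b' @ 2: {}  — no active states
rest 'ddcbc' ignored (set empty)
after full input: {}  (accept=1 not in)

Answer: REJECT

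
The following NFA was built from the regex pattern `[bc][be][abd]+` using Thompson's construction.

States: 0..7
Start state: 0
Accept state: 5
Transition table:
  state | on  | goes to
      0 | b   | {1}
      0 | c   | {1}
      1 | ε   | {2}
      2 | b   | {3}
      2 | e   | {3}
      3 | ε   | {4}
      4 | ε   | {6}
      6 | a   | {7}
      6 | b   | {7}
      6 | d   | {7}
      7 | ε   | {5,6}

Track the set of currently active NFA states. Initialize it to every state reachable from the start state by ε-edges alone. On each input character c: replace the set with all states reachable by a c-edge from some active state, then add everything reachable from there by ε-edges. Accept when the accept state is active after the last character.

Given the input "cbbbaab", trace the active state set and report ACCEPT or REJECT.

initial (ε-close {0}): {0}
'c' @ 1: {1,2}
'b' @ 2: {3,4,6}
'b' @ 3: {5,6,7}  [accepting]
'b' @ 4: {5,6,7}  [accepting]
'a' @ 5: {5,6,7}  [accepting]
'a' @ 6: {5,6,7}  [accepting]
'b' @ 7: {5,6,7}  [accepting]
after full input: {5,6,7}  (accept=5 in)

Answer: ACCEPT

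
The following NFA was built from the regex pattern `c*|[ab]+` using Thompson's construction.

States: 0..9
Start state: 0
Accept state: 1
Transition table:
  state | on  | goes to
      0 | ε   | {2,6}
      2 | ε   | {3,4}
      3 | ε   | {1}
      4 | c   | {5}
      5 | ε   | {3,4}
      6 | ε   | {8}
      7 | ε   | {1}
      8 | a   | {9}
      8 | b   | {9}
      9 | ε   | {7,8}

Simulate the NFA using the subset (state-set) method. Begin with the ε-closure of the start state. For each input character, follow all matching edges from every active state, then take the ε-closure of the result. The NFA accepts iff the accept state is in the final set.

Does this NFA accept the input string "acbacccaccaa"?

Answer: REJECT

Trace:
initial (ε-close {0}): {0,1,2,3,4,6,8}
'a' @ 1: {1,7,8,9}  [accepting]
'c' @ 2: {}  — dead — no transitions
rest 'bacccaccaa' ignored (set empty)
end set {} — state 1 not in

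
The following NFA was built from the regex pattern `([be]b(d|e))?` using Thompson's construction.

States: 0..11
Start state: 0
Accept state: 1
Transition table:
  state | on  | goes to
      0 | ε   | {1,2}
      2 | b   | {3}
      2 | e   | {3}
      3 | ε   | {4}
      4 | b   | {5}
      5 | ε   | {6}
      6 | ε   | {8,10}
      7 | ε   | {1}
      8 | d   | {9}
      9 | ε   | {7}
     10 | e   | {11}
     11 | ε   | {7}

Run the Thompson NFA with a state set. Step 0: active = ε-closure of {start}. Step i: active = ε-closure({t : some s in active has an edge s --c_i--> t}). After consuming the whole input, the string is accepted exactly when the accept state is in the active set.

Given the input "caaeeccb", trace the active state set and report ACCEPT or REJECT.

Answer: REJECT

Derivation:
start: ε-closure({0}) = {0,1,2}
'c' @ 1: {}  — state set empty
rest 'aaeeccb' ignored (set empty)
end set {} — state 1 not in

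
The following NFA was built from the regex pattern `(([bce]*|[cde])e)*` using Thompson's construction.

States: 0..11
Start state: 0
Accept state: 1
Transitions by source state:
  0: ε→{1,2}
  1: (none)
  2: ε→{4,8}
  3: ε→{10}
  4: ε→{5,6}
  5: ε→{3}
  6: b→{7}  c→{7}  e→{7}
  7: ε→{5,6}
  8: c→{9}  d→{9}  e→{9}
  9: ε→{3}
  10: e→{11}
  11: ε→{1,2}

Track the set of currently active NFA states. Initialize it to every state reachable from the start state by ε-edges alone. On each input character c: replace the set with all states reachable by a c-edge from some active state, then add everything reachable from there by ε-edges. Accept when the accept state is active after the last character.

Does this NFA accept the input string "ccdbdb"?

Answer: REJECT

Steps:
S₀ = ε-closure({0}) = {0,1,2,3,4,5,6,8,10}
'c' @ 1: {3,5,6,7,9,10}
'c' @ 2: {3,5,6,7,10}
'd' @ 3: {}  — state set empty
rest 'bdb' ignored (set empty)
after full input: {}  (accept=1 not in)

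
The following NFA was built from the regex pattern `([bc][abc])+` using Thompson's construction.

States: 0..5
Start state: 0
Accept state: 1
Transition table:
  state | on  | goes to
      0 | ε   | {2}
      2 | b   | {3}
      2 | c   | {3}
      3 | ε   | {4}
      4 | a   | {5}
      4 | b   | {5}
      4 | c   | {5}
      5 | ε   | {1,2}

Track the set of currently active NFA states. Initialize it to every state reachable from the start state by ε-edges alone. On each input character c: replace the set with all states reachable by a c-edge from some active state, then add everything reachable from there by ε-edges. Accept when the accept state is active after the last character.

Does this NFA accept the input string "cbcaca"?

Answer: ACCEPT

Steps:
S₀ = ε-closure({0}) = {0,2}
'c' @ 1: {3,4}
'b' @ 2: {1,2,5}  ✓accept
'c' @ 3: {3,4}
'a' @ 4: {1,2,5}  ✓accept
'c' @ 5: {3,4}
'a' @ 6: {1,2,5}  ✓accept
after full input: {1,2,5}  (accept=1 in)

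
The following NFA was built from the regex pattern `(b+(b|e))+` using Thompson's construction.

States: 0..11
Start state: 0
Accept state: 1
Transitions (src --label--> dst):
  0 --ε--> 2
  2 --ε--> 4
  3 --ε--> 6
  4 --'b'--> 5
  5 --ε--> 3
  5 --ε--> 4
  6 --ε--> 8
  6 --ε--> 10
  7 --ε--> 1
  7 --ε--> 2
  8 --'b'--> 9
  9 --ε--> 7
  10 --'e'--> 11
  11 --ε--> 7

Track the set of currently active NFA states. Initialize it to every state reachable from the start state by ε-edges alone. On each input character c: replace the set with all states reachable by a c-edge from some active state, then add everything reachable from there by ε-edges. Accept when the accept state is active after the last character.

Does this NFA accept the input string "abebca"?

initial (ε-close {0}): {0,2,4}
'a' @ 1: {}  — no active states
rest 'bebca' ignored (set empty)
end set {} — state 1 not in

Answer: REJECT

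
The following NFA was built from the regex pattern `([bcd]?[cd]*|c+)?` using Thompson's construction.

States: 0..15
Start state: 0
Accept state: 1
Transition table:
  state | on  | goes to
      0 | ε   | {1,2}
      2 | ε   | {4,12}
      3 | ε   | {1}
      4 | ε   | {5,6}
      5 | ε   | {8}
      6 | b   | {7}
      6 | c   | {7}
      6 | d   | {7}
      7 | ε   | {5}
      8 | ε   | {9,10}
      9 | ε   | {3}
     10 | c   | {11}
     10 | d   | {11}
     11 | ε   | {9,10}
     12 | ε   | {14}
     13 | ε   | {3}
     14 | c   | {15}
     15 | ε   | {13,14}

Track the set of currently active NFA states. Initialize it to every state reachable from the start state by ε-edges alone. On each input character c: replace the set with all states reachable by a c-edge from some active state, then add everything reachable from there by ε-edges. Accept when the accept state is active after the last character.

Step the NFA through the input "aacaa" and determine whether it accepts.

Answer: REJECT

Trace:
S₀ = ε-closure({0}) = {0,1,2,3,4,5,6,8,9,10,12,14}
'a' @ 1: {}  — state set empty
rest 'acaa' ignored (set empty)
end set {} — state 1 not in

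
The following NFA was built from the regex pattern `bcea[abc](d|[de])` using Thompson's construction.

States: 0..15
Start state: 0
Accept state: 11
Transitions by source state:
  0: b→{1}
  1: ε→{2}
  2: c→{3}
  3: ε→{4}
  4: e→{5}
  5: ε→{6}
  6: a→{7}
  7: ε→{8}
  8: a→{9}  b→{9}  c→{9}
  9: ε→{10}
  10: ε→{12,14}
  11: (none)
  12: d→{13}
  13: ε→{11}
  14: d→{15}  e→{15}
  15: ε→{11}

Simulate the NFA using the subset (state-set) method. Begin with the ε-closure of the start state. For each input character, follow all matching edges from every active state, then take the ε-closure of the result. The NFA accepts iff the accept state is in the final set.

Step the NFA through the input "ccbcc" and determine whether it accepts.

start: ε-closure({0}) = {0}
'c' @ 1: {}  — dead — no transitions
rest 'cbcc' ignored (set empty)
final: {}; accept 11 not in set

Answer: REJECT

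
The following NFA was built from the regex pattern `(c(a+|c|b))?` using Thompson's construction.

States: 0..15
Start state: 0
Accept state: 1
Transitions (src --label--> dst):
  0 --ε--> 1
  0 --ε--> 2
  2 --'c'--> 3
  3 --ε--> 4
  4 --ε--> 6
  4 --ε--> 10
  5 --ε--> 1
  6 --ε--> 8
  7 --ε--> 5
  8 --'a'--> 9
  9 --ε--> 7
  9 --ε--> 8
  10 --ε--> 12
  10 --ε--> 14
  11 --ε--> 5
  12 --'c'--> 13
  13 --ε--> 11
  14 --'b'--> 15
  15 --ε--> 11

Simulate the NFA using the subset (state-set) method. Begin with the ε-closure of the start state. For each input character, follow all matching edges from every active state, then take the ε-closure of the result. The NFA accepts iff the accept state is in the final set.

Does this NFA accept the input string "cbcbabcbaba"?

Answer: REJECT

Steps:
start: ε-closure({0}) = {0,1,2}
'c' @ 1: {3,4,6,8,10,12,14}
'b' @ 2: {1,5,11,15}  [accepting]
'c' @ 3: {}  — state set empty
rest 'babcbaba' ignored (set empty)
end set {} — state 1 not in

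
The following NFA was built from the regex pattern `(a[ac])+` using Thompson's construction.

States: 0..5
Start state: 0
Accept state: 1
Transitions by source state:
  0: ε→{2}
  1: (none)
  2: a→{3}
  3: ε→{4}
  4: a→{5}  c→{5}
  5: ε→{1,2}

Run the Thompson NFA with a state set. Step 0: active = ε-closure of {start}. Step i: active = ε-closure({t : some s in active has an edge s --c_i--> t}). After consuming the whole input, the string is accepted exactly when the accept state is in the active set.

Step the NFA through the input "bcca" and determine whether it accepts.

initial (ε-close {0}): {0,2}
'b' @ 1: {}  — no active states
rest 'cca' ignored (set empty)
final: {}; accept 1 not in set

Answer: REJECT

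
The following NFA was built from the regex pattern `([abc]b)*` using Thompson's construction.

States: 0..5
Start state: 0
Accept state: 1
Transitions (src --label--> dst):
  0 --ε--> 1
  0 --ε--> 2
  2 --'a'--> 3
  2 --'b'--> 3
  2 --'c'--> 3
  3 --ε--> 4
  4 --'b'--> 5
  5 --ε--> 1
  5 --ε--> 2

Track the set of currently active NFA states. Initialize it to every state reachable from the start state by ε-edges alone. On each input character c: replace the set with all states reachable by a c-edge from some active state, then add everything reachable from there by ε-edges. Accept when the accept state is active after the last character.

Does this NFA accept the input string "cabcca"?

Answer: REJECT

Trace:
initial (ε-close {0}): {0,1,2}
'c' @ 1: {3,4}
'a' @ 2: {}  — no active states
rest 'bcca' ignored (set empty)
end set {} — state 1 not in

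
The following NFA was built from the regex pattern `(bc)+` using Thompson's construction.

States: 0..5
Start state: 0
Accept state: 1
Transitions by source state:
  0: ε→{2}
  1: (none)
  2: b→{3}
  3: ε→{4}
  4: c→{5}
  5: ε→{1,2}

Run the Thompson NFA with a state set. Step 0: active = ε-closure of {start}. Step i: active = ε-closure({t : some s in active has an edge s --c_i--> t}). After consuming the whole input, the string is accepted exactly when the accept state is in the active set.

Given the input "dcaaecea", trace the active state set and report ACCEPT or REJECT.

S₀ = ε-closure({0}) = {0,2}
'd' @ 1: {}  — no active states
rest 'caaecea' ignored (set empty)
end set {} — state 1 not in

Answer: REJECT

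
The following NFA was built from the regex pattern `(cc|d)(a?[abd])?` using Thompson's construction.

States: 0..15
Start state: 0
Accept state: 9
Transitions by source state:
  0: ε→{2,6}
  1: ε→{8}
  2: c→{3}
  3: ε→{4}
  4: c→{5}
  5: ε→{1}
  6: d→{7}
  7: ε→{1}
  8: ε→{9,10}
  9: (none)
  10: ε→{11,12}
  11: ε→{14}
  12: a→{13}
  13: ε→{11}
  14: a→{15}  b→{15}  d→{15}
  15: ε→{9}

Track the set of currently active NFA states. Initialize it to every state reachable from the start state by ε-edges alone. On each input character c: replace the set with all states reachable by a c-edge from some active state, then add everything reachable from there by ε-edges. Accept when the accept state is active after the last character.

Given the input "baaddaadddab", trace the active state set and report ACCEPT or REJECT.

S₀ = ε-closure({0}) = {0,2,6}
'b' @ 1: {}  — state set empty
rest 'aaddaadddab' ignored (set empty)
after full input: {}  (accept=9 not in)

Answer: REJECT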